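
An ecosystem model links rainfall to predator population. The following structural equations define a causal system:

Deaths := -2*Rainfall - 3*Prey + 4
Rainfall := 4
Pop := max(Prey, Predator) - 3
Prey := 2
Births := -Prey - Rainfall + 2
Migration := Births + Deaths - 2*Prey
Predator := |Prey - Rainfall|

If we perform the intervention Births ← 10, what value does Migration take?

Under do(Births=10), the mechanism Births := -Prey - Rainfall + 2 is discarded; Births is fixed at 10.
Deaths = -2*Rainfall - 3*Prey + 4  [with Rainfall=4, Prey=2]  = -10
Migration = Births + Deaths - 2*Prey  [with Births=10, Deaths=-10, Prey=2]  = -4

-4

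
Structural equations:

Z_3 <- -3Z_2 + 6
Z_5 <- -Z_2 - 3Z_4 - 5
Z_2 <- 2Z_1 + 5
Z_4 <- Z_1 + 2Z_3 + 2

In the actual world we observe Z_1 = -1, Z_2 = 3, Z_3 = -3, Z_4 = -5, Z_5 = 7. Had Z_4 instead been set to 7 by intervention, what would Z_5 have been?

-29

Intervening sets Z_4 = 7 and removes its equation (Z_4 <- Z_1 + 2Z_3 + 2).
Z_2 = 2Z_1 + 5  [with Z_1=-1]  = 3
Z_5 = -Z_2 - 3Z_4 - 5  [with Z_2=3, Z_4=7]  = -29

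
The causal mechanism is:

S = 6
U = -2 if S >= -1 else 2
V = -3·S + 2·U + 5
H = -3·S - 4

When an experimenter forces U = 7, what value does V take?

1

The intervention breaks the incoming arrows to U: U = -2 if S >= -1 else 2 no longer applies, and U = 7.
V = -3·S + 2·U + 5  [with S=6, U=7]  = 1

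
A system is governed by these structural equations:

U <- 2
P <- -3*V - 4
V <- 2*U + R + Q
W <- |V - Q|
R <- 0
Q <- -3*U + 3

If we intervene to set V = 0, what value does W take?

3

Intervening sets V = 0 and removes its equation (V <- 2*U + R + Q).
Q = -3*U + 3  [with U=2]  = -3
W = |V - Q|  [with V=0, Q=-3]  = 3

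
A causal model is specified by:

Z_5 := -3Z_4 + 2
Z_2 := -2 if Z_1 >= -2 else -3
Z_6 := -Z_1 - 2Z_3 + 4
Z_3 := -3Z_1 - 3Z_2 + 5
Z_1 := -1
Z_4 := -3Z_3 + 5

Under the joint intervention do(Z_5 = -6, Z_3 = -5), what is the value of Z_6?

The joint intervention fixes Z_5 = -6, Z_3 = -5, removing each variable's own equation.
Z_6 = -Z_1 - 2Z_3 + 4  [with Z_1=-1, Z_3=-5]  = 15

15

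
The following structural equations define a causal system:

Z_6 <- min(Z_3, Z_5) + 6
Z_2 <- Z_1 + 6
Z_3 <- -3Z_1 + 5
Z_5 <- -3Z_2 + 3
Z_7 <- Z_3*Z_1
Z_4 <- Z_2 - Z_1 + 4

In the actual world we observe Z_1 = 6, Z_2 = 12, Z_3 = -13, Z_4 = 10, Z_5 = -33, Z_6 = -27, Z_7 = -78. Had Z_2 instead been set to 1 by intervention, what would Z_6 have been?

-7

Under do(Z_2=1), the mechanism Z_2 <- Z_1 + 6 is discarded; Z_2 is fixed at 1.
Z_3 = -3Z_1 + 5  [with Z_1=6]  = -13
Z_5 = -3Z_2 + 3  [with Z_2=1]  = 0
Z_6 = min(Z_3, Z_5) + 6  [with Z_3=-13, Z_5=0]  = -7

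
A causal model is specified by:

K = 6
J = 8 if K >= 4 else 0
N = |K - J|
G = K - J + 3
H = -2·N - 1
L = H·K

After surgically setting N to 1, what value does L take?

-18

The intervention breaks the incoming arrows to N: N = |K - J| no longer applies, and N = 1.
H = -2·N - 1  [with N=1]  = -3
L = H·K  [with H=-3, K=6]  = -18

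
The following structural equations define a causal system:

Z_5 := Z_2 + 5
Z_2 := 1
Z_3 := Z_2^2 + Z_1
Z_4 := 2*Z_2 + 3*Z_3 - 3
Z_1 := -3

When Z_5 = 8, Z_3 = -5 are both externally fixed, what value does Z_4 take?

Under do(Z_5 = 8, Z_3 = -5), each intervened variable's structural equation is replaced by its fixed value.
Z_4 = 2*Z_2 + 3*Z_3 - 3  [with Z_2=1, Z_3=-5]  = -16

-16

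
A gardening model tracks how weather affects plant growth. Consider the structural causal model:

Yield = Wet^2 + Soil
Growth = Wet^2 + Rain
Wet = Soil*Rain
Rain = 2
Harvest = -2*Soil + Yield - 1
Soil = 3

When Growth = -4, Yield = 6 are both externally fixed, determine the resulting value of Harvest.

The joint intervention fixes Growth = -4, Yield = 6, removing each variable's own equation.
Harvest = -2*Soil + Yield - 1  [with Soil=3, Yield=6]  = -1

-1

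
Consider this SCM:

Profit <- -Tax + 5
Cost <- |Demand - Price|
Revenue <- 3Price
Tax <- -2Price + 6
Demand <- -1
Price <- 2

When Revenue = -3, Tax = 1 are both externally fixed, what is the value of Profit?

The joint intervention fixes Revenue = -3, Tax = 1, removing each variable's own equation.
Profit = -Tax + 5  [with Tax=1]  = 4

4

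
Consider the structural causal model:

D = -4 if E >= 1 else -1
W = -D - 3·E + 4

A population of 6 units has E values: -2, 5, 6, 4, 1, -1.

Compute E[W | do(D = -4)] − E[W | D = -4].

5.5

The intervention sets D=-4 in all 6 units regardless of E. Recomputing W per unit gives 14, -7, -10, -4, 5, 11; average 1.5.
Observing D=-4 restricts to units where D's equation naturally yields -4: E ∈ {5, 6, 4, 1}. In that subpopulation W = -7, -10, -4, 5, mean -4.
Difference = 1.5 − (-4) = 5.5.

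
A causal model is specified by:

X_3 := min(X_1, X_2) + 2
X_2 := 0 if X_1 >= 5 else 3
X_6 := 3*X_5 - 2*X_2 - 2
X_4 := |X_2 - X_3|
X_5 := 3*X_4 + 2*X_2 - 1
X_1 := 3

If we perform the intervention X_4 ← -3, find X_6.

-20

Under do(X_4=-3), the mechanism X_4 := |X_2 - X_3| is discarded; X_4 is fixed at -3.
X_2 = 0 if X_1 >= 5 else 3  [with X_1=3]  = 3
X_5 = 3*X_4 + 2*X_2 - 1  [with X_4=-3, X_2=3]  = -4
X_6 = 3*X_5 - 2*X_2 - 2  [with X_5=-4, X_2=3]  = -20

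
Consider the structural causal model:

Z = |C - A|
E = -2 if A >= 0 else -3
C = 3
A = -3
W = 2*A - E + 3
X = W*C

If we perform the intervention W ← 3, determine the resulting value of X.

9

The intervention breaks the incoming arrows to W: W = 2*A - E + 3 no longer applies, and W = 3.
X = W*C  [with W=3, C=3]  = 9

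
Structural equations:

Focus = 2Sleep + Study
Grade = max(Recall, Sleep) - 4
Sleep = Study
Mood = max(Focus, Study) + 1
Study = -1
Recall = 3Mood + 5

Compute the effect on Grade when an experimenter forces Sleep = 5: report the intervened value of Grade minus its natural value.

30

Under do(Sleep=5), the mechanism Sleep = Study is discarded; Sleep is fixed at 5.
Focus = 2Sleep + Study  [with Sleep=5, Study=-1]  = 9
Mood = max(Focus, Study) + 1  [with Focus=9, Study=-1]  = 10
Recall = 3Mood + 5  [with Mood=10]  = 35
Grade = max(Recall, Sleep) - 4  [with Recall=35, Sleep=5]  = 31
Without intervention: Sleep = Study  [with Study=-1]  = -1; Focus = 2Sleep + Study  [with Sleep=-1, Study=-1]  = -3; Mood = max(Focus, Study) + 1  [with Focus=-3, Study=-1]  = 0; Recall = 3Mood + 5  [with Mood=0]  = 5; Grade = max(Recall, Sleep) - 4  [with Recall=5, Sleep=-1]  = 1.
Change = 31 − 1 = 30.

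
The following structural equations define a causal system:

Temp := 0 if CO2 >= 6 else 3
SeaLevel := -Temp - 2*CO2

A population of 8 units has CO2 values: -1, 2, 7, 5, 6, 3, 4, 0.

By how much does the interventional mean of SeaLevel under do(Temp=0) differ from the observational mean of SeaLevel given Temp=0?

6.5

The intervention sets Temp=0 in all 8 units regardless of CO2. Recomputing SeaLevel per unit gives 2, -4, -14, -10, -12, -6, -8, 0; average -6.5.
Observing Temp=0 restricts to units where Temp's equation naturally yields 0: CO2 ∈ {7, 6}. In that subpopulation SeaLevel = -14, -12, mean -13.
Difference = -6.5 − (-13) = 6.5.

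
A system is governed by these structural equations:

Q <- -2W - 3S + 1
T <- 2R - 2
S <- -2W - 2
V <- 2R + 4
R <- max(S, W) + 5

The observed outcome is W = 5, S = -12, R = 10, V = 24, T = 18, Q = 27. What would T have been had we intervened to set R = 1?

do(R=1) replaces the equation R <- max(S, W) + 5 with the constant R = 1.
T = 2R - 2  [with R=1]  = 0

0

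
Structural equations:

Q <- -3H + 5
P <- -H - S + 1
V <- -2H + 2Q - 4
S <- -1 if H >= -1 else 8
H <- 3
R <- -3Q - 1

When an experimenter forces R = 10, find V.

-18

do(R=10) replaces the equation R <- -3Q - 1 with the constant R = 10.
V is not downstream of the intervention, so its value is determined by the original equations.
Q = -3H + 5  [with H=3]  = -4
V = -2H + 2Q - 4  [with H=3, Q=-4]  = -18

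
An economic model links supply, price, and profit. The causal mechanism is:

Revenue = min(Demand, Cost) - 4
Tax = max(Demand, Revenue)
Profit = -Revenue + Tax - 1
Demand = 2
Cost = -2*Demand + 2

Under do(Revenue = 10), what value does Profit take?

do(Revenue=10) replaces the equation Revenue = min(Demand, Cost) - 4 with the constant Revenue = 10.
Tax = max(Demand, Revenue)  [with Demand=2, Revenue=10]  = 10
Profit = -Revenue + Tax - 1  [with Revenue=10, Tax=10]  = -1

-1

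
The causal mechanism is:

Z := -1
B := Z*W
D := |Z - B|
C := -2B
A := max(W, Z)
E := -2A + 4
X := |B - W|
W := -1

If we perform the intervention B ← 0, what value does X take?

The intervention breaks the incoming arrows to B: B := Z*W no longer applies, and B = 0.
X = |B - W|  [with B=0, W=-1]  = 1

1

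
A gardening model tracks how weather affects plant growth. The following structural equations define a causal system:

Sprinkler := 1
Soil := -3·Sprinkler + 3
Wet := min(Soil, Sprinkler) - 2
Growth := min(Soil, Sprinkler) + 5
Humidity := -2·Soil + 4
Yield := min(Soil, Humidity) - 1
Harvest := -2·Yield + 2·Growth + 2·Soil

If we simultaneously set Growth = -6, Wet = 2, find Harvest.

-10

The joint intervention fixes Growth = -6, Wet = 2, removing each variable's own equation.
Soil = -3·Sprinkler + 3  [with Sprinkler=1]  = 0
Humidity = -2·Soil + 4  [with Soil=0]  = 4
Yield = min(Soil, Humidity) - 1  [with Soil=0, Humidity=4]  = -1
Harvest = -2·Yield + 2·Growth + 2·Soil  [with Yield=-1, Growth=-6, Soil=0]  = -10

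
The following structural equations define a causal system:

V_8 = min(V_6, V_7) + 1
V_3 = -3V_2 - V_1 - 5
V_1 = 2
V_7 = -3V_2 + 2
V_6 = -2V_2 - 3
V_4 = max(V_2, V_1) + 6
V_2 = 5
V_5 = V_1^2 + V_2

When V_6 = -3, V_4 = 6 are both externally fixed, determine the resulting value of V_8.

Under do(V_6 = -3, V_4 = 6), each intervened variable's structural equation is replaced by its fixed value.
V_7 = -3V_2 + 2  [with V_2=5]  = -13
V_8 = min(V_6, V_7) + 1  [with V_6=-3, V_7=-13]  = -12

-12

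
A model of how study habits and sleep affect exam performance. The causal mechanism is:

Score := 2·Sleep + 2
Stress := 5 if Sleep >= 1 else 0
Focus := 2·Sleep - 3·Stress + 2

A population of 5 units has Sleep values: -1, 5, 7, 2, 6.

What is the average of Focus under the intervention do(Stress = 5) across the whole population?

-5.4

Under do(Stress=5), Stress's equation is replaced by Stress=5 for every unit. Per-unit Focus: -15, -3, 1, -9, -1. Mean = -5.4.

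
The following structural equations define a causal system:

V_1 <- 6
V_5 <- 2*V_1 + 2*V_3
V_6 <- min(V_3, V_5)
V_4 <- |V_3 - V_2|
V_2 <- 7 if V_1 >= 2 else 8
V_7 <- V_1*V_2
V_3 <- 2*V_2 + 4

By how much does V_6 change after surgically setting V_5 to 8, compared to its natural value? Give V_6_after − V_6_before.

The intervention breaks the incoming arrows to V_5: V_5 <- 2*V_1 + 2*V_3 no longer applies, and V_5 = 8.
V_2 = 7 if V_1 >= 2 else 8  [with V_1=6]  = 7
V_3 = 2*V_2 + 4  [with V_2=7]  = 18
V_6 = min(V_3, V_5)  [with V_3=18, V_5=8]  = 8
Without intervention: V_2 = 7 if V_1 >= 2 else 8  [with V_1=6]  = 7; V_3 = 2*V_2 + 4  [with V_2=7]  = 18; V_5 = 2*V_1 + 2*V_3  [with V_1=6, V_3=18]  = 48; V_6 = min(V_3, V_5)  [with V_3=18, V_5=48]  = 18.
Change = 8 − 18 = -10.

-10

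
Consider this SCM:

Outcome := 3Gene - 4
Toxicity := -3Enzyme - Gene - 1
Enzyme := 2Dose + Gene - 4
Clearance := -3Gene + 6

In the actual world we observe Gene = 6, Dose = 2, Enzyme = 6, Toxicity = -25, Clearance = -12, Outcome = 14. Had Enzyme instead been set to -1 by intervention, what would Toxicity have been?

-4

The intervention breaks the incoming arrows to Enzyme: Enzyme := 2Dose + Gene - 4 no longer applies, and Enzyme = -1.
Toxicity = -3Enzyme - Gene - 1  [with Enzyme=-1, Gene=6]  = -4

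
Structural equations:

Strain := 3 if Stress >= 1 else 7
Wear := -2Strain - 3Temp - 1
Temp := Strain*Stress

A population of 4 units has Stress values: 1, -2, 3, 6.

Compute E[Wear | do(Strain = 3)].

The intervention sets Strain=3 in all 4 units regardless of Stress. Recomputing Wear per unit gives -16, 11, -34, -61; average -25.

-25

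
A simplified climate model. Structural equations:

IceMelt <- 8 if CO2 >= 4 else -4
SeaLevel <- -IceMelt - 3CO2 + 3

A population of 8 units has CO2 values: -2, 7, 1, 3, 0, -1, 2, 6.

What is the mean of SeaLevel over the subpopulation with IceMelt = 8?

Observing IceMelt=8 restricts to units where IceMelt's equation naturally yields 8: CO2 ∈ {7, 6}. In that subpopulation SeaLevel = -26, -23, mean -24.5.

-24.5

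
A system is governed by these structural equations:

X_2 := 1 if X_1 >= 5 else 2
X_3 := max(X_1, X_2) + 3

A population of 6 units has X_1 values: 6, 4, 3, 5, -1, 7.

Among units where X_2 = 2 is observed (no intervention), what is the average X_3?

E[X_3|X_2=2] averages over only the 3 units with X_2=2 (X_1 = 4, 3, -1): X_3 = 7, 6, 5, mean 6.

6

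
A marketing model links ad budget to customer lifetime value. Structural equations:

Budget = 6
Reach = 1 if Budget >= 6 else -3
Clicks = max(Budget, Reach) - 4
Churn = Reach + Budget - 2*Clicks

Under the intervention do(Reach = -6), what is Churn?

-4

Under do(Reach=-6), the mechanism Reach = 1 if Budget >= 6 else -3 is discarded; Reach is fixed at -6.
Clicks = max(Budget, Reach) - 4  [with Budget=6, Reach=-6]  = 2
Churn = Reach + Budget - 2*Clicks  [with Reach=-6, Budget=6, Clicks=2]  = -4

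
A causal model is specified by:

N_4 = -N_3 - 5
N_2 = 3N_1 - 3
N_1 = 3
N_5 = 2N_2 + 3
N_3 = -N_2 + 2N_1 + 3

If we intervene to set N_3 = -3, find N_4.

The intervention breaks the incoming arrows to N_3: N_3 = -N_2 + 2N_1 + 3 no longer applies, and N_3 = -3.
N_4 = -N_3 - 5  [with N_3=-3]  = -2

-2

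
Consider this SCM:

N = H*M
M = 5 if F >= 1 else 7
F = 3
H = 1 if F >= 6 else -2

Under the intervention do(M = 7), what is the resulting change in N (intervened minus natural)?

-4

The intervention breaks the incoming arrows to M: M = 5 if F >= 1 else 7 no longer applies, and M = 7.
H = 1 if F >= 6 else -2  [with F=3]  = -2
N = H*M  [with H=-2, M=7]  = -14
Without intervention: H = 1 if F >= 6 else -2  [with F=3]  = -2; M = 5 if F >= 1 else 7  [with F=3]  = 5; N = H*M  [with H=-2, M=5]  = -10.
Change = -14 − (-10) = -4.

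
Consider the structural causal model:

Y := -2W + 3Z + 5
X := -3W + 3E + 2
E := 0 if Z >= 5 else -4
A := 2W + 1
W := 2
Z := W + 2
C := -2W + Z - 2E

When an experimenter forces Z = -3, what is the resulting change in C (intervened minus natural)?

Under do(Z=-3), the mechanism Z := W + 2 is discarded; Z is fixed at -3.
E = 0 if Z >= 5 else -4  [with Z=-3]  = -4
C = -2W + Z - 2E  [with W=2, Z=-3, E=-4]  = 1
Without intervention: Z = W + 2  [with W=2]  = 4; E = 0 if Z >= 5 else -4  [with Z=4]  = -4; C = -2W + Z - 2E  [with W=2, Z=4, E=-4]  = 8.
Change = 1 − 8 = -7.

-7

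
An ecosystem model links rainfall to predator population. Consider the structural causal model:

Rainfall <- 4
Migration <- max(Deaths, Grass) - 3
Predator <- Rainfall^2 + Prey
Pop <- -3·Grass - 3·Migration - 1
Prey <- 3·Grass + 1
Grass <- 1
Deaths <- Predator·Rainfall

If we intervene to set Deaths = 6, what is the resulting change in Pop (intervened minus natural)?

222

Under do(Deaths=6), the mechanism Deaths <- Predator·Rainfall is discarded; Deaths is fixed at 6.
Migration = max(Deaths, Grass) - 3  [with Deaths=6, Grass=1]  = 3
Pop = -3·Grass - 3·Migration - 1  [with Grass=1, Migration=3]  = -13
Without intervention: Prey = 3·Grass + 1  [with Grass=1]  = 4; Predator = Rainfall^2 + Prey  [with Rainfall=4, Prey=4]  = 20; Deaths = Predator·Rainfall  [with Predator=20, Rainfall=4]  = 80; Migration = max(Deaths, Grass) - 3  [with Deaths=80, Grass=1]  = 77; Pop = -3·Grass - 3·Migration - 1  [with Grass=1, Migration=77]  = -235.
Change = -13 − (-235) = 222.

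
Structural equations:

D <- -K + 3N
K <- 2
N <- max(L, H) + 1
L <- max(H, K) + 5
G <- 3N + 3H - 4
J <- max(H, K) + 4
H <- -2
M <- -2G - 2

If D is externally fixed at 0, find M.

do(D=0) replaces the equation D <- -K + 3N with the constant D = 0.
M is not downstream of the intervention, so its value is determined by the original equations.
L = max(H, K) + 5  [with H=-2, K=2]  = 7
N = max(L, H) + 1  [with L=7, H=-2]  = 8
G = 3N + 3H - 4  [with N=8, H=-2]  = 14
M = -2G - 2  [with G=14]  = -30

-30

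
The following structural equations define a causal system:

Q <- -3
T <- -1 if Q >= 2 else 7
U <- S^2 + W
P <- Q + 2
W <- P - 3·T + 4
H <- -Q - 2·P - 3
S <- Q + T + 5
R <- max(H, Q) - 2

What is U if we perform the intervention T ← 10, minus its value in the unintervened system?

The intervention breaks the incoming arrows to T: T <- -1 if Q >= 2 else 7 no longer applies, and T = 10.
P = Q + 2  [with Q=-3]  = -1
W = P - 3·T + 4  [with P=-1, T=10]  = -27
S = Q + T + 5  [with Q=-3, T=10]  = 12
U = S^2 + W  [with S=12, W=-27]  = 117
Without intervention: P = Q + 2  [with Q=-3]  = -1; T = -1 if Q >= 2 else 7  [with Q=-3]  = 7; W = P - 3·T + 4  [with P=-1, T=7]  = -18; S = Q + T + 5  [with Q=-3, T=7]  = 9; U = S^2 + W  [with S=9, W=-18]  = 63.
Change = 117 − 63 = 54.

54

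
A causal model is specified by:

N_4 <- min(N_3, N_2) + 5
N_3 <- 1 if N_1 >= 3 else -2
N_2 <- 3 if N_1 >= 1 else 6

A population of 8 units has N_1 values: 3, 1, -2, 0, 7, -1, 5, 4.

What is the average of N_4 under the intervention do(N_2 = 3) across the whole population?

4.5

The intervention sets N_2=3 in all 8 units regardless of N_1. Recomputing N_4 per unit gives 6, 3, 3, 3, 6, 3, 6, 6; average 4.5.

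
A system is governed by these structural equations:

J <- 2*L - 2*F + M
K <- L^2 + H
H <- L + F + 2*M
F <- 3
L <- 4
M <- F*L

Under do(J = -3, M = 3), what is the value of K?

The joint intervention fixes J = -3, M = 3, removing each variable's own equation.
H = L + F + 2*M  [with L=4, F=3, M=3]  = 13
K = L^2 + H  [with L=4, H=13]  = 29

29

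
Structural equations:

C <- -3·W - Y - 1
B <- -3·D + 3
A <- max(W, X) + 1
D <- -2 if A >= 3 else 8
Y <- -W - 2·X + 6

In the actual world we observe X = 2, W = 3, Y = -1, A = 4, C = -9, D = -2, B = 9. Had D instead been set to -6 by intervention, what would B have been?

Intervening sets D = -6 and removes its equation (D <- -2 if A >= 3 else 8).
B = -3·D + 3  [with D=-6]  = 21

21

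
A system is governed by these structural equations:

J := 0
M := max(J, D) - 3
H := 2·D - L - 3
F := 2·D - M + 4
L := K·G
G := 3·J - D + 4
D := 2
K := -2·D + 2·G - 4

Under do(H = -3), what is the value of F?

9

The intervention breaks the incoming arrows to H: H := 2·D - L - 3 no longer applies, and H = -3.
F is not downstream of the intervention, so its value is determined by the original equations.
M = max(J, D) - 3  [with J=0, D=2]  = -1
F = 2·D - M + 4  [with D=2, M=-1]  = 9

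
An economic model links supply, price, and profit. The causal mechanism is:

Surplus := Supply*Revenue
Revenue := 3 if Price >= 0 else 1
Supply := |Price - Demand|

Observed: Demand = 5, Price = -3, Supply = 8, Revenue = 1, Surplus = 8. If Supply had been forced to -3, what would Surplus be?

-3

do(Supply=-3) replaces the equation Supply := |Price - Demand| with the constant Supply = -3.
Revenue = 3 if Price >= 0 else 1  [with Price=-3]  = 1
Surplus = Supply*Revenue  [with Supply=-3, Revenue=1]  = -3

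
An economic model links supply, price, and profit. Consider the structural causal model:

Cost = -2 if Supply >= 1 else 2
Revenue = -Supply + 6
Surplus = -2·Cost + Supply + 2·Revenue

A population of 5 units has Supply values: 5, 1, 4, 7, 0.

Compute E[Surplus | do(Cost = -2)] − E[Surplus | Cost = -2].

Under do(Cost=-2), Cost's equation is replaced by Cost=-2 for every unit. Per-unit Surplus: 11, 15, 12, 9, 16. Mean = 12.6.
Conditioning on Cost=-2 selects the 4 unit(s) with Supply ∈ {5, 1, 4, 7}. Their Surplus values: 11, 15, 12, 9. Mean = 11.75.
Difference = 12.6 − 11.75 = 0.85.

0.85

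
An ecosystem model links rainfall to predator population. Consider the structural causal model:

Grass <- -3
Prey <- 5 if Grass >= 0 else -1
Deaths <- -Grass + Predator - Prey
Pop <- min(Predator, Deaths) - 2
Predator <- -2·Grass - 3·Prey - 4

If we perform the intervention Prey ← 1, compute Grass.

Under do(Prey=1), the mechanism Prey <- 5 if Grass >= 0 else -1 is discarded; Prey is fixed at 1.
Grass is not downstream of the intervention, so its value is determined by the original equations.

-3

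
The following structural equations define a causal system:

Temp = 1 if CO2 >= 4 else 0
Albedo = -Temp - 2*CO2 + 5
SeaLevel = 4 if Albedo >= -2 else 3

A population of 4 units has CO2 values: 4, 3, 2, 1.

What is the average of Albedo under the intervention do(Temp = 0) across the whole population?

0

Under do(Temp=0), Temp's equation is replaced by Temp=0 for every unit. Per-unit Albedo: -3, -1, 1, 3. Mean = 0.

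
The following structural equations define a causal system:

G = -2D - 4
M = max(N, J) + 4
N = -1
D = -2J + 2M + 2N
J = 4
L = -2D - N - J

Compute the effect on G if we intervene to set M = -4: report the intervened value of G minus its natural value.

48

do(M=-4) replaces the equation M = max(N, J) + 4 with the constant M = -4.
D = -2J + 2M + 2N  [with J=4, M=-4, N=-1]  = -18
G = -2D - 4  [with D=-18]  = 32
Without intervention: M = max(N, J) + 4  [with N=-1, J=4]  = 8; D = -2J + 2M + 2N  [with J=4, M=8, N=-1]  = 6; G = -2D - 4  [with D=6]  = -16.
Change = 32 − (-16) = 48.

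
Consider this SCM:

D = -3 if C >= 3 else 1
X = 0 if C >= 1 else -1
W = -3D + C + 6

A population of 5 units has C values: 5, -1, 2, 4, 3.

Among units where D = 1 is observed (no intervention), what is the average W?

3.5

Observing D=1 restricts to units where D's equation naturally yields 1: C ∈ {-1, 2}. In that subpopulation W = 2, 5, mean 3.5.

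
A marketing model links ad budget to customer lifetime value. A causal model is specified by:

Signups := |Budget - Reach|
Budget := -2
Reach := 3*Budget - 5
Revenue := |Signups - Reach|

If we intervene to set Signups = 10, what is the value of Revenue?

The intervention breaks the incoming arrows to Signups: Signups := |Budget - Reach| no longer applies, and Signups = 10.
Reach = 3*Budget - 5  [with Budget=-2]  = -11
Revenue = |Signups - Reach|  [with Signups=10, Reach=-11]  = 21

21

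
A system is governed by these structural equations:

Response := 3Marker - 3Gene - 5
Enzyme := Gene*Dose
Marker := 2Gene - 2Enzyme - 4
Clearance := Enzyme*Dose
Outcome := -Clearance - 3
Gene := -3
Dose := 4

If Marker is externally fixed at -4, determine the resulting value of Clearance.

Under do(Marker=-4), the mechanism Marker := 2Gene - 2Enzyme - 4 is discarded; Marker is fixed at -4.
Since Clearance is not a descendant of the intervened variable, it is unaffected.
Enzyme = Gene*Dose  [with Gene=-3, Dose=4]  = -12
Clearance = Enzyme*Dose  [with Enzyme=-12, Dose=4]  = -48

-48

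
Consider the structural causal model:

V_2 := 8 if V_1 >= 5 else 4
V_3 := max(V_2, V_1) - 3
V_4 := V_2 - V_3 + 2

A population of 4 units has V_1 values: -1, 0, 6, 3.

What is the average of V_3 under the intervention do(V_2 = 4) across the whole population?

1.5

Every unit gets V_2=4 under the intervention. V_3 values become 1, 1, 3, 1; E[V_3|do(V_2=4)] = 1.5.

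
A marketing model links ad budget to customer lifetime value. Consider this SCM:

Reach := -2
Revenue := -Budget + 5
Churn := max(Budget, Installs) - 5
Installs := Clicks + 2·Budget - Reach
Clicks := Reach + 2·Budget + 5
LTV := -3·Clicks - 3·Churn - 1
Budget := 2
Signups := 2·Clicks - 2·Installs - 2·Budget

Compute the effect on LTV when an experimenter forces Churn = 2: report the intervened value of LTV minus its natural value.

18

Intervening sets Churn = 2 and removes its equation (Churn := max(Budget, Installs) - 5).
Clicks = Reach + 2·Budget + 5  [with Reach=-2, Budget=2]  = 7
LTV = -3·Clicks - 3·Churn - 1  [with Clicks=7, Churn=2]  = -28
Without intervention: Clicks = Reach + 2·Budget + 5  [with Reach=-2, Budget=2]  = 7; Installs = Clicks + 2·Budget - Reach  [with Clicks=7, Budget=2, Reach=-2]  = 13; Churn = max(Budget, Installs) - 5  [with Budget=2, Installs=13]  = 8; LTV = -3·Clicks - 3·Churn - 1  [with Clicks=7, Churn=8]  = -46.
Change = -28 − (-46) = 18.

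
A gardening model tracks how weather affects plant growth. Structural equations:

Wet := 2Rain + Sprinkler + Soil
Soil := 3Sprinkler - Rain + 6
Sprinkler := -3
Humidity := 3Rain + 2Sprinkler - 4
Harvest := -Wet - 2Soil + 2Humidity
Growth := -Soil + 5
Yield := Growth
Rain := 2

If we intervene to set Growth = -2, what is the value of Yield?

Under do(Growth=-2), the mechanism Growth := -Soil + 5 is discarded; Growth is fixed at -2.
Yield = Growth  [with Growth=-2]  = -2

-2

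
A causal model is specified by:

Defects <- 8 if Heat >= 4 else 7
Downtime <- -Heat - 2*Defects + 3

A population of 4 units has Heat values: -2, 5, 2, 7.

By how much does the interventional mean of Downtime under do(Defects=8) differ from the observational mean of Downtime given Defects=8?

3

Under do(Defects=8), Defects's equation is replaced by Defects=8 for every unit. Per-unit Downtime: -11, -18, -15, -20. Mean = -16.
Conditioning on Defects=8 selects the 2 unit(s) with Heat ∈ {5, 7}. Their Downtime values: -18, -20. Mean = -19.
Difference = -16 − (-19) = 3.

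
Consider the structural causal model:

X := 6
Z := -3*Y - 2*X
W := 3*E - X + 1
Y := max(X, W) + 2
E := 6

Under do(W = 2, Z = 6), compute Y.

8

The joint intervention fixes W = 2, Z = 6, removing each variable's own equation.
Y = max(X, W) + 2  [with X=6, W=2]  = 8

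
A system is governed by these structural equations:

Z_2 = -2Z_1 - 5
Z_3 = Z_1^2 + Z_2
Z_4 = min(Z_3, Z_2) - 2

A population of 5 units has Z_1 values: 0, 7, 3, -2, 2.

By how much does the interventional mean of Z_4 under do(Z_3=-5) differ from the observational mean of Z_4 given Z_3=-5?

do(Z_3=-5) breaks Z_3's dependence on Z_1. With Z_3=-5 fixed, Z_4 across the units is -7, -21, -13, -7, -11, mean -11.8.
Conditioning on Z_3=-5 selects the 2 unit(s) with Z_1 ∈ {0, 2}. Their Z_4 values: -7, -11. Mean = -9.
Difference = -11.8 − (-9) = -2.8.

-2.8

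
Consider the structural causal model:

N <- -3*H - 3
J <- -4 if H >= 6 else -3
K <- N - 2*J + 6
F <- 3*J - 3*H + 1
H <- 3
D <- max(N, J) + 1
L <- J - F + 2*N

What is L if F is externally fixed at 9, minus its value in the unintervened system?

-26

Intervening sets F = 9 and removes its equation (F <- 3*J - 3*H + 1).
N = -3*H - 3  [with H=3]  = -12
J = -4 if H >= 6 else -3  [with H=3]  = -3
L = J - F + 2*N  [with J=-3, F=9, N=-12]  = -36
Without intervention: N = -3*H - 3  [with H=3]  = -12; J = -4 if H >= 6 else -3  [with H=3]  = -3; F = 3*J - 3*H + 1  [with J=-3, H=3]  = -17; L = J - F + 2*N  [with J=-3, F=-17, N=-12]  = -10.
Change = -36 − (-10) = -26.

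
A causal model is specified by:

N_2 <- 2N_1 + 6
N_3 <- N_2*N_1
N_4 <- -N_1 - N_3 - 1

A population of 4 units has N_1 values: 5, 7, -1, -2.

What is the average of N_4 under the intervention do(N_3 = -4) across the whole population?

Every unit gets N_3=-4 under the intervention. N_4 values become -2, -4, 4, 5; E[N_4|do(N_3=-4)] = 0.75.

0.75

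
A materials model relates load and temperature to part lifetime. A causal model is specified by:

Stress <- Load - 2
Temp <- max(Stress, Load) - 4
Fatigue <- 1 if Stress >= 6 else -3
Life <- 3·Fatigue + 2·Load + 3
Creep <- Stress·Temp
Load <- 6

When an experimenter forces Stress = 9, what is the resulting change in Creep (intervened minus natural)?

37

Under do(Stress=9), the mechanism Stress <- Load - 2 is discarded; Stress is fixed at 9.
Temp = max(Stress, Load) - 4  [with Stress=9, Load=6]  = 5
Creep = Stress·Temp  [with Stress=9, Temp=5]  = 45
Without intervention: Stress = Load - 2  [with Load=6]  = 4; Temp = max(Stress, Load) - 4  [with Stress=4, Load=6]  = 2; Creep = Stress·Temp  [with Stress=4, Temp=2]  = 8.
Change = 45 − 8 = 37.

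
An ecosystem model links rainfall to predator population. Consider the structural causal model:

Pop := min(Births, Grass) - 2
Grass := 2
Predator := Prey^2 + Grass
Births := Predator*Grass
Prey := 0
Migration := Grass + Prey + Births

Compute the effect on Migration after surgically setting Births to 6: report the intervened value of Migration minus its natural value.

2

Intervening sets Births = 6 and removes its equation (Births := Predator*Grass).
Migration = Grass + Prey + Births  [with Grass=2, Prey=0, Births=6]  = 8
Without intervention: Predator = Prey^2 + Grass  [with Prey=0, Grass=2]  = 2; Births = Predator*Grass  [with Predator=2, Grass=2]  = 4; Migration = Grass + Prey + Births  [with Grass=2, Prey=0, Births=4]  = 6.
Change = 8 − 6 = 2.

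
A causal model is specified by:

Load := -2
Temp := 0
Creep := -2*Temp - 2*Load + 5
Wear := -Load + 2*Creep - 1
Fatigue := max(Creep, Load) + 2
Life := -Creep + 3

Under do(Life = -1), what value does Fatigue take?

do(Life=-1) replaces the equation Life := -Creep + 3 with the constant Life = -1.
Since Fatigue is not a descendant of the intervened variable, it is unaffected.
Creep = -2*Temp - 2*Load + 5  [with Temp=0, Load=-2]  = 9
Fatigue = max(Creep, Load) + 2  [with Creep=9, Load=-2]  = 11

11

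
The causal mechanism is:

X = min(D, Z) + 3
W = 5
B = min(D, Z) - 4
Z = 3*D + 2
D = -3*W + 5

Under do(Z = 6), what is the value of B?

The intervention breaks the incoming arrows to Z: Z = 3*D + 2 no longer applies, and Z = 6.
D = -3*W + 5  [with W=5]  = -10
B = min(D, Z) - 4  [with D=-10, Z=6]  = -14

-14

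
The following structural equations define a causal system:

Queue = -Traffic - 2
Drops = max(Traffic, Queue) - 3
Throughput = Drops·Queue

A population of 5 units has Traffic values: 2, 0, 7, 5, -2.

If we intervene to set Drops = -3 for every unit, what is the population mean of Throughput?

do(Drops=-3) breaks Drops's dependence on Traffic. With Drops=-3 fixed, Throughput across the units is 12, 6, 27, 21, 0, mean 13.2.

13.2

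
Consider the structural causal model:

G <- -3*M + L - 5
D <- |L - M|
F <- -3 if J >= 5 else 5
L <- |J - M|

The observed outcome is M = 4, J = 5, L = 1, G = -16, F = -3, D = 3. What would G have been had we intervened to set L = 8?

The intervention breaks the incoming arrows to L: L <- |J - M| no longer applies, and L = 8.
G = -3*M + L - 5  [with M=4, L=8]  = -9

-9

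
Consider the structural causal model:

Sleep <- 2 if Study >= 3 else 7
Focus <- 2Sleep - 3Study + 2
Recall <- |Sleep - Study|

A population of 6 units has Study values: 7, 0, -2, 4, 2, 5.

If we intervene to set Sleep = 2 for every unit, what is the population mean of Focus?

-2

Under do(Sleep=2), Sleep's equation is replaced by Sleep=2 for every unit. Per-unit Focus: -15, 6, 12, -6, 0, -9. Mean = -2.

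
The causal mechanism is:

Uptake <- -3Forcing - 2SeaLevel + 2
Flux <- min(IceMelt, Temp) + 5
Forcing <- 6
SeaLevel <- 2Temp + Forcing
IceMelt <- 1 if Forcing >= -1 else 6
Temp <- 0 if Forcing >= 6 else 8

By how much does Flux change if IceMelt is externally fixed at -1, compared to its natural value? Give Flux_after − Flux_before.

-1

do(IceMelt=-1) replaces the equation IceMelt <- 1 if Forcing >= -1 else 6 with the constant IceMelt = -1.
Temp = 0 if Forcing >= 6 else 8  [with Forcing=6]  = 0
Flux = min(IceMelt, Temp) + 5  [with IceMelt=-1, Temp=0]  = 4
Without intervention: Temp = 0 if Forcing >= 6 else 8  [with Forcing=6]  = 0; IceMelt = 1 if Forcing >= -1 else 6  [with Forcing=6]  = 1; Flux = min(IceMelt, Temp) + 5  [with IceMelt=1, Temp=0]  = 5.
Change = 4 − 5 = -1.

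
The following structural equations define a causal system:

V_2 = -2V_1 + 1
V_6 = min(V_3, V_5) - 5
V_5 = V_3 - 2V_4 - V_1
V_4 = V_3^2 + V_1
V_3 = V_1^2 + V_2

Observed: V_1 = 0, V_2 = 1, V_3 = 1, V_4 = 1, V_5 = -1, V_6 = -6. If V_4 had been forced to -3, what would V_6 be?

-4

Under do(V_4=-3), the mechanism V_4 = V_3^2 + V_1 is discarded; V_4 is fixed at -3.
V_2 = -2V_1 + 1  [with V_1=0]  = 1
V_3 = V_1^2 + V_2  [with V_1=0, V_2=1]  = 1
V_5 = V_3 - 2V_4 - V_1  [with V_3=1, V_4=-3, V_1=0]  = 7
V_6 = min(V_3, V_5) - 5  [with V_3=1, V_5=7]  = -4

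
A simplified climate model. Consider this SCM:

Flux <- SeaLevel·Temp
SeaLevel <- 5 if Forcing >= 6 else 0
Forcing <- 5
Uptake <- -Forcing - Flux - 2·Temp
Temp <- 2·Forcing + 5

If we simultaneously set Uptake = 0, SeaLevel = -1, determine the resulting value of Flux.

-15

Under do(Uptake = 0, SeaLevel = -1), each intervened variable's structural equation is replaced by its fixed value.
Temp = 2·Forcing + 5  [with Forcing=5]  = 15
Flux = SeaLevel·Temp  [with SeaLevel=-1, Temp=15]  = -15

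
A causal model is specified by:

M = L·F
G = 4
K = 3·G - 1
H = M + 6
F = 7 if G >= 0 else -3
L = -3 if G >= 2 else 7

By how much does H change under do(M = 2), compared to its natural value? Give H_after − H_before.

23

Under do(M=2), the mechanism M = L·F is discarded; M is fixed at 2.
H = M + 6  [with M=2]  = 8
Without intervention: F = 7 if G >= 0 else -3  [with G=4]  = 7; L = -3 if G >= 2 else 7  [with G=4]  = -3; M = L·F  [with L=-3, F=7]  = -21; H = M + 6  [with M=-21]  = -15.
Change = 8 − (-15) = 23.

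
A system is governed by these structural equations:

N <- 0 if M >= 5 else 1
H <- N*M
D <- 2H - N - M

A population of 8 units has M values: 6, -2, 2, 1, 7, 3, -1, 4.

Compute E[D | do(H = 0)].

-3.25

do(H=0) breaks H's dependence on M. With H=0 fixed, D across the units is -6, 1, -3, -2, -7, -4, 0, -5, mean -3.25.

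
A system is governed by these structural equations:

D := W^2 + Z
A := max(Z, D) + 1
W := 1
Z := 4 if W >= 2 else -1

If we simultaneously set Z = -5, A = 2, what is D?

The joint intervention fixes Z = -5, A = 2, removing each variable's own equation.
D = W^2 + Z  [with W=1, Z=-5]  = -4

-4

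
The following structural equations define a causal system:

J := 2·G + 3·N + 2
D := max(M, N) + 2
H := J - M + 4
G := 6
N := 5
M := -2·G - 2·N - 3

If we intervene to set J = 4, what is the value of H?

33

The intervention breaks the incoming arrows to J: J := 2·G + 3·N + 2 no longer applies, and J = 4.
M = -2·G - 2·N - 3  [with G=6, N=5]  = -25
H = J - M + 4  [with J=4, M=-25]  = 33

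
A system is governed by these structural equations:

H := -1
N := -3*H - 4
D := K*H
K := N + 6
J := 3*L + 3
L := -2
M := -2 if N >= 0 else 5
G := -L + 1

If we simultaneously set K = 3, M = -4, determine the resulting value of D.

-3

The joint intervention fixes K = 3, M = -4, removing each variable's own equation.
D = K*H  [with K=3, H=-1]  = -3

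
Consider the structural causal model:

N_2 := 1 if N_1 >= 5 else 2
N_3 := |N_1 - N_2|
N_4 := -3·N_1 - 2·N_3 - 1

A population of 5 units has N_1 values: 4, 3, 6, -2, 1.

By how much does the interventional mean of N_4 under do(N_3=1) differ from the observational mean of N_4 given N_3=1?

do(N_3=1) breaks N_3's dependence on N_1. With N_3=1 fixed, N_4 across the units is -15, -12, -21, 3, -6, mean -10.2.
Conditioning on N_3=1 selects the 2 unit(s) with N_1 ∈ {3, 1}. Their N_4 values: -12, -6. Mean = -9.
Difference = -10.2 − (-9) = -1.2.

-1.2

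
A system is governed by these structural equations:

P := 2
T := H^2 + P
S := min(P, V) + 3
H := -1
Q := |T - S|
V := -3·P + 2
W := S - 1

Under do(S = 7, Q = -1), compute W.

Setting S = 7, Q = -1 by intervention discards those variables' equations.
W = S - 1  [with S=7]  = 6

6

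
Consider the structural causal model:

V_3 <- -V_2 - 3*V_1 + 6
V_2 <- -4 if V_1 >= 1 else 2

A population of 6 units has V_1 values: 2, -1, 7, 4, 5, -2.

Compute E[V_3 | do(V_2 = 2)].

-3.5

The intervention sets V_2=2 in all 6 units regardless of V_1. Recomputing V_3 per unit gives -2, 7, -17, -8, -11, 10; average -3.5.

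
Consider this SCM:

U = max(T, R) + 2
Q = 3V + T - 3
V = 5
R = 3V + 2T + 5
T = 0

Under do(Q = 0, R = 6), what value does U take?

8

The joint intervention fixes Q = 0, R = 6, removing each variable's own equation.
U = max(T, R) + 2  [with T=0, R=6]  = 8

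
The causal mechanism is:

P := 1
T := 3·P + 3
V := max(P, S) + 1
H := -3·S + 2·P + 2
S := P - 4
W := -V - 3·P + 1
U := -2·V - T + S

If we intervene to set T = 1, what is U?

The intervention breaks the incoming arrows to T: T := 3·P + 3 no longer applies, and T = 1.
S = P - 4  [with P=1]  = -3
V = max(P, S) + 1  [with P=1, S=-3]  = 2
U = -2·V - T + S  [with V=2, T=1, S=-3]  = -8

-8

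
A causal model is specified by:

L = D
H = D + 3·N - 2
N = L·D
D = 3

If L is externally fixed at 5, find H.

Under do(L=5), the mechanism L = D is discarded; L is fixed at 5.
N = L·D  [with L=5, D=3]  = 15
H = D + 3·N - 2  [with D=3, N=15]  = 46

46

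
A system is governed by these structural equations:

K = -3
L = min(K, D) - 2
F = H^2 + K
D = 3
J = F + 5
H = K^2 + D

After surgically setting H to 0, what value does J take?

2

Under do(H=0), the mechanism H = K^2 + D is discarded; H is fixed at 0.
F = H^2 + K  [with H=0, K=-3]  = -3
J = F + 5  [with F=-3]  = 2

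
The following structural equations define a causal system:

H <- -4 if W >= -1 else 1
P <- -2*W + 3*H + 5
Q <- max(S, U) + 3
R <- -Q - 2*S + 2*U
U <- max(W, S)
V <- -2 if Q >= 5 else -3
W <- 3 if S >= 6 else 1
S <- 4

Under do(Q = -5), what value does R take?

Under do(Q=-5), the mechanism Q <- max(S, U) + 3 is discarded; Q is fixed at -5.
W = 3 if S >= 6 else 1  [with S=4]  = 1
U = max(W, S)  [with W=1, S=4]  = 4
R = -Q - 2*S + 2*U  [with Q=-5, S=4, U=4]  = 5

5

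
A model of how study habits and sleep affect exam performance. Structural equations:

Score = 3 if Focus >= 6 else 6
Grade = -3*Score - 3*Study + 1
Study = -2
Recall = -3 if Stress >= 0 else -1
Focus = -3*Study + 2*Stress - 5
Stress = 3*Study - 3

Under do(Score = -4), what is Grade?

Under do(Score=-4), the mechanism Score = 3 if Focus >= 6 else 6 is discarded; Score is fixed at -4.
Grade = -3*Score - 3*Study + 1  [with Score=-4, Study=-2]  = 19

19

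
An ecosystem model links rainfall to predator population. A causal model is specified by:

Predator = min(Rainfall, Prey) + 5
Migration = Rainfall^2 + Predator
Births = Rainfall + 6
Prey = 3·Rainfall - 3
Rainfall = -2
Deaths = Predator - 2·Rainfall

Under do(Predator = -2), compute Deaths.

do(Predator=-2) replaces the equation Predator = min(Rainfall, Prey) + 5 with the constant Predator = -2.
Deaths = Predator - 2·Rainfall  [with Predator=-2, Rainfall=-2]  = 2

2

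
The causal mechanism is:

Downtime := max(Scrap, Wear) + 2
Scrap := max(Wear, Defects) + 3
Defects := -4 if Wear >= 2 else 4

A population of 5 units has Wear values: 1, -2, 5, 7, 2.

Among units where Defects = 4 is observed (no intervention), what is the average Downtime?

9

E[Downtime|Defects=4] averages over only the 2 units with Defects=4 (Wear = 1, -2): Downtime = 9, 9, mean 9.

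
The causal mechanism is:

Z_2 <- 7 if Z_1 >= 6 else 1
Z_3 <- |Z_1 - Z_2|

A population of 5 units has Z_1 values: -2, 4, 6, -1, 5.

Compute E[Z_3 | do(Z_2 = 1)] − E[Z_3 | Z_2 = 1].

do(Z_2=1) breaks Z_2's dependence on Z_1. With Z_2=1 fixed, Z_3 across the units is 3, 3, 5, 2, 4, mean 3.4.
Observing Z_2=1 restricts to units where Z_2's equation naturally yields 1: Z_1 ∈ {-2, 4, -1, 5}. In that subpopulation Z_3 = 3, 3, 2, 4, mean 3.
Difference = 3.4 − 3 = 0.4.

0.4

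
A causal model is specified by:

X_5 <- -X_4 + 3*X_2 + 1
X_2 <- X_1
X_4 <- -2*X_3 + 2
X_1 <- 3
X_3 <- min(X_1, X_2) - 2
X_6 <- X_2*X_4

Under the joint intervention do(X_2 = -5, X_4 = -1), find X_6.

5

The joint intervention fixes X_2 = -5, X_4 = -1, removing each variable's own equation.
X_6 = X_2*X_4  [with X_2=-5, X_4=-1]  = 5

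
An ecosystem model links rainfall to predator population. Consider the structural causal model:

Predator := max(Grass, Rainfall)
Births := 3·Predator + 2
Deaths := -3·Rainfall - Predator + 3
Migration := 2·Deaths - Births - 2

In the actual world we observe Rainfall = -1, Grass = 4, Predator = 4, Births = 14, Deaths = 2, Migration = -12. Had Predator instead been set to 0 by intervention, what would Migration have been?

The intervention breaks the incoming arrows to Predator: Predator := max(Grass, Rainfall) no longer applies, and Predator = 0.
Births = 3·Predator + 2  [with Predator=0]  = 2
Deaths = -3·Rainfall - Predator + 3  [with Rainfall=-1, Predator=0]  = 6
Migration = 2·Deaths - Births - 2  [with Deaths=6, Births=2]  = 8

8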